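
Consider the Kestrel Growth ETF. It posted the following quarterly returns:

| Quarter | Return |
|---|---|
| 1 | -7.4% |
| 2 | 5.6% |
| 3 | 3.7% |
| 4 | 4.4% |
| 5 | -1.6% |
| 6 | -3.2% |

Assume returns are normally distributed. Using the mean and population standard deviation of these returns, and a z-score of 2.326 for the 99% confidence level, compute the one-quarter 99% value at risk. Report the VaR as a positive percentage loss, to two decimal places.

10.64

r̄ = (-7.4 + 5.6 + 3.7 + 4.4 − 1.6 − 3.2) / 6 = 0.2500%
Population std dev = √[131.5950 / 6] = 4.6832%
VaR = −(r̄ − z·σ) = −(0.2500 − 2.326 × 4.6832) = −(-10.6431) = 10.6431%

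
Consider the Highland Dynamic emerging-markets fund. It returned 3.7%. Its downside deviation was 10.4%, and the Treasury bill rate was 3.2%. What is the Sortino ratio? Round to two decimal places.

0.05

Sortino = (Rp − Rf) / σd = (3.7% − 3.2%) / 10.4% = 0.50% / 10.4% = 0.0481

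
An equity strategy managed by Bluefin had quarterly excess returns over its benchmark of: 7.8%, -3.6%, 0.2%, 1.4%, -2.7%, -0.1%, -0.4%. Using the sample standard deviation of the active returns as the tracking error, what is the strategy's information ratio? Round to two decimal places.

r̄ = (7.8 − 3.6 + 0.2 + 1.4 − 2.7 − 0.1 − 0.4) / 7 = 2.60 / 7 = 0.3714%
Σ(r − r̄)² = (7.8 − 0.3714)² + (-3.6 − 0.3714)² + … = 82.2943
σ = √[82.2943 / 6] = 3.7035%
IR = r̄ / tracking error = 0.3714 / 3.7035 = 0.1003

0.10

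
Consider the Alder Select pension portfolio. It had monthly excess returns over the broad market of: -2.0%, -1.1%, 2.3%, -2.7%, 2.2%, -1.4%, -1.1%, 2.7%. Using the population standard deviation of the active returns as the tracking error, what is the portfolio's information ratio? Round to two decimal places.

Mean return r̄ = -1.10 / 8 = -0.1375%
Population σ = √[Σ(r − r̄)² / 8] = √[32.9388 / 8] = √4.1174 = 2.0291%
IR = r̄ / tracking error = -0.1375 / 2.0291 = -0.0678

-0.07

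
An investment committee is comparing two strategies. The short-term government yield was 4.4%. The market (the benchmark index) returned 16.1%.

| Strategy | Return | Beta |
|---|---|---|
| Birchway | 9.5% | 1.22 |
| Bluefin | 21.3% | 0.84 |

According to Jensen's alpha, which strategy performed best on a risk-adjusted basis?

Birchway: α = 9.5% − [4.4% + 1.22 × (16.1% − 4.4%)] = -9.174
Bluefin: α = 21.3% − [4.4% + 0.84 × (16.1% − 4.4%)] = 7.072
Highest: Bluefin (7.072).

Bluefin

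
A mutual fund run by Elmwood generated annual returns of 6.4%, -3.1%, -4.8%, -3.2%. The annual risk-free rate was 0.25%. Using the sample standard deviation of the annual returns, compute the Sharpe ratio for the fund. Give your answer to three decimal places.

Mean return r̄ = -4.70 / 4 = -1.1750%
Sample std dev = √[78.3275 / 3] = 5.1097%
Sharpe = (r̄ − rf) / σ = (-1.1750 − 0.25) / 5.1097 = -1.4250 / 5.1097 = -0.2789

-0.279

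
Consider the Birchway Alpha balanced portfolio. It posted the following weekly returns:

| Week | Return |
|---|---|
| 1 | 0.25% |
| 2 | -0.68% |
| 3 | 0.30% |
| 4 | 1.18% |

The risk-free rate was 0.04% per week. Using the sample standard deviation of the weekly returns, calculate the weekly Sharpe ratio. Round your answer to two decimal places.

μ = (0.25 − 0.68 + 0.3 + 1.18) / 4 = 0.2625%
Sample std dev = √[1.7317 / 3] = 0.7598%
Sharpe = (μ − rf) / σ = (0.2625 − 0.04) / 0.7598 = 0.2225 / 0.7598 = 0.2928

0.29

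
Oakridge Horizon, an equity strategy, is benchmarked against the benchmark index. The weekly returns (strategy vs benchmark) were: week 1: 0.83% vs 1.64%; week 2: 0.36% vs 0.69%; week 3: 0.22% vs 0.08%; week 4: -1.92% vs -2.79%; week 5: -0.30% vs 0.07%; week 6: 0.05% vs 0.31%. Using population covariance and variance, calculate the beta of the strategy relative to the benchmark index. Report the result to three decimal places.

0.631

r̄p = -0.1267%,  r̄m = 0.0000%
Cov = Σ(rp − r̄p)(rm − r̄m) / 6 = 1.1631
Var(rm) = Σ(rm − r̄m)² / 6 = 1.8429
β = Cov / Var = 1.1631 / 1.8429 = 0.6311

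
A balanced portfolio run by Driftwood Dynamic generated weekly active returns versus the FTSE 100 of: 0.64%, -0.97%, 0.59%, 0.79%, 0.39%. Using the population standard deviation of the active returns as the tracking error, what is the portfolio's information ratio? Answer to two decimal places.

0.45

Mean return r̄ = 1.440 / 5 = 0.2880%
Σ(r − r̄)² = (0.64 − 0.2880)² + (-0.97 − 0.2880)² + … = 2.0601
σ = √[2.0601 / 5] = 0.6419%
IR = r̄ / tracking error = 0.2880 / 0.6419 = 0.4487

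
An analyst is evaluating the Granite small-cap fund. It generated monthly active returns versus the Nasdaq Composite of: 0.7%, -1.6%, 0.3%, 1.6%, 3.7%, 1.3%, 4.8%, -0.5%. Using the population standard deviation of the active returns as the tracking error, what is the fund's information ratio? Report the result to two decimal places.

r̄ = (0.7 − 1.6 + 0.3 + 1.6 + 3.7 + 1.3 + 4.8 − 0.5) / 8 = 10.30 / 8 = 1.2875%
Σ(r − r̄)² = (0.7 − 1.2875)² + (-1.6 − 1.2875)² + (0.3 − 1.2875)² + … = 31.1088
σ = √[31.1088 / 8] = 1.9720%
IR = r̄ / tracking error = 1.2875 / 1.9720 = 0.6529

0.65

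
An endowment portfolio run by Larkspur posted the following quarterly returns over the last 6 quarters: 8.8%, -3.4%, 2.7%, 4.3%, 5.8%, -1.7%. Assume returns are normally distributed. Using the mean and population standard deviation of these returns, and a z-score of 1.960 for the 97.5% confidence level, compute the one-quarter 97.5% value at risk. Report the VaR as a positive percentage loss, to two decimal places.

5.49

Mean return r̄ = 16.50 / 6 = 2.7500%
Σ(r − r̄)² = (8.8 − 2.7500)² + (-3.4 − 2.7500)² + … = 105.9350
σ = √[105.9350 / 6] = 4.2019%
VaR = −(r̄ − z·σ) = −(2.7500 − 1.960 × 4.2019) = −(-5.4857) = 5.4857%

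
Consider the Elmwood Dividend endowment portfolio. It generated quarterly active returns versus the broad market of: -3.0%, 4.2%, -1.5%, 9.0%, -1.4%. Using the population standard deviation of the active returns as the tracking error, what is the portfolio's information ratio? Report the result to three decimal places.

0.325

μ = (-3 + 4.2 − 1.5 + 9 − 1.4) / 5 = 1.4600%
Σ(r − μ)² = 101.1920; population σ = √(101.1920/5) = 4.4987%
IR = μ / tracking error = 1.4600 / 4.4987 = 0.3245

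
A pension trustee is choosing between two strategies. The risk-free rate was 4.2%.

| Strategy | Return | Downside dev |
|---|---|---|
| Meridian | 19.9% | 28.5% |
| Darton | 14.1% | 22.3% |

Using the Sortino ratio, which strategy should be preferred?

Meridian

Meridian: Sortino ratio = (19.9% − 4.2%) / 28.5% = 0.551
Darton: Sortino ratio = (14.1% − 4.2%) / 22.3% = 0.444
Highest: Meridian (0.551).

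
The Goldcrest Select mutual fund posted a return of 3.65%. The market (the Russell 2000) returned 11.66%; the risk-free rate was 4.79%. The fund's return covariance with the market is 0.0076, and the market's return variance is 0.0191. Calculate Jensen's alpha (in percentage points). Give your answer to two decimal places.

-3.87

β = Cov / Var = 0.0076 / 0.0191 = 0.3979
E[R] = Rf + β(Rm − Rf) = 4.79% + 0.3979 × (11.66% − 4.79%) = 7.5236%
α = Rp − E[R] = 3.65% − 7.5236% = -3.8736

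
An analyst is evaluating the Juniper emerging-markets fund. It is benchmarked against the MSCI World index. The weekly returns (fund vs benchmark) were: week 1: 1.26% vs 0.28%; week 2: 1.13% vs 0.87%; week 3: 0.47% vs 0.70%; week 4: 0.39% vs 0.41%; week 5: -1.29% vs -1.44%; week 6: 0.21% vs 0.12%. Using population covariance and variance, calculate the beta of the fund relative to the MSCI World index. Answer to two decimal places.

0.98

r̄p = 0.3617%,  r̄m = 0.1567%
Cov = Σ(rp − r̄p)(rm − r̄m) / 6 = 0.5613
Var(rm) = Σ(rm − r̄m)² / 6 = 0.5724
β = Cov / Var = 0.5613 / 0.5724 = 0.9806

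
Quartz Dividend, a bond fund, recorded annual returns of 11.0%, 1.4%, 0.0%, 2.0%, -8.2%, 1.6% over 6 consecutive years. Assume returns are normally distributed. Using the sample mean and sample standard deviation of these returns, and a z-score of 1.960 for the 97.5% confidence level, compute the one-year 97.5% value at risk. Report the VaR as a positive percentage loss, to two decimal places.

Mean return μ = 7.80 / 6 = 1.3000%
Σ(r − μ)² = (11 − 1.3000)² + (1.4 − 1.3000)² + (0 − 1.3000)² + … = 186.6200
σ = √[186.6200 / 5] = 6.1093%
VaR = −(μ − z·σ) = −(1.3000 − 1.960 × 6.1093) = −(-10.6742) = 10.6742%

10.67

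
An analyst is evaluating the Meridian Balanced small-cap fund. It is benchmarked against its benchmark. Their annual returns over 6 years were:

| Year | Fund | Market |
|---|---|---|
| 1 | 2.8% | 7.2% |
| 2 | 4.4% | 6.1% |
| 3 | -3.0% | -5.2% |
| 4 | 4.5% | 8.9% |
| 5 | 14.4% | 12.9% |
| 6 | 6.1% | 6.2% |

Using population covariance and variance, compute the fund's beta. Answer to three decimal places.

r̄p = 4.8667%,  r̄m = 6.0167%
Cov = Σ(rp − r̄p)(rm − r̄m) / 6 = 25.0906
Var(rm) = Σ(rm − r̄m)² / 6 = 30.4914
β = Cov / Var = 25.0906 / 30.4914 = 0.8229

0.823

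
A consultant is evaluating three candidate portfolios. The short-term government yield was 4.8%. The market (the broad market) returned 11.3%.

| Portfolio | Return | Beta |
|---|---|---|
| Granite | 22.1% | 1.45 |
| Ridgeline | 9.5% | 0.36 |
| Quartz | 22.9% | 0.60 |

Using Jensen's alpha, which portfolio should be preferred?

Quartz

Granite: α = 22.1% − [4.8% + 1.45 × (11.3% − 4.8%)] = 7.875
Ridgeline: α = 9.5% − [4.8% + 0.36 × (11.3% − 4.8%)] = 2.360
Quartz: α = 22.9% − [4.8% + 0.60 × (11.3% − 4.8%)] = 14.200
Highest: Quartz (14.200).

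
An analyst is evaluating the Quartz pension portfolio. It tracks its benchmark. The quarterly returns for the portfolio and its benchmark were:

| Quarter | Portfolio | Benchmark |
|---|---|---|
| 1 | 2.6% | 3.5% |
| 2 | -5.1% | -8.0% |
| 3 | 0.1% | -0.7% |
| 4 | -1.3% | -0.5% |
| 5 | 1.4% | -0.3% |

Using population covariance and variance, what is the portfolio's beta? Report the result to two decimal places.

0.68

r̄p = -0.4600%,  r̄m = -1.2000%
Cov = Σ(rp − r̄p)(rm − r̄m) / 5 = 9.4600
Var(rm) = Σ(rm − r̄m)² / 5 = 13.9760
β = Cov / Var = 9.4600 / 13.9760 = 0.6769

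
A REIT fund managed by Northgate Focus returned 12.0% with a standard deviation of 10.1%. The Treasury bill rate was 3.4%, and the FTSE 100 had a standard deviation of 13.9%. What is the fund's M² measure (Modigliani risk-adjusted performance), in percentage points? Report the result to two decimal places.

15.24

Sharpe = (Rp − Rf) / σp = (12.0% − 3.4%) / 10.1% = 0.8515
M² = Rf + Sharpe × σm = 3.4% + 0.8515 × 13.9% = 15.2359%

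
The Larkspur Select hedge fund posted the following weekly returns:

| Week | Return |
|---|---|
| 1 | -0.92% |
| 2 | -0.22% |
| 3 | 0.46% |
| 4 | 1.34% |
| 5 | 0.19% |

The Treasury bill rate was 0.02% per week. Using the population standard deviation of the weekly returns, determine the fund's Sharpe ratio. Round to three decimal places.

μ = (-0.92 − 0.22 + 0.46 + 1.34 + 0.19) / 5 = 0.850 / 5 = 0.1700%
Population σ = √[Σ(r − μ)² / 5] = √[2.7936 / 5] = √0.5587 = 0.7475%
Sharpe = (μ − rf) / σ = (0.1700 − 0.02) / 0.7475 = 0.1500 / 0.7475 = 0.2007

0.201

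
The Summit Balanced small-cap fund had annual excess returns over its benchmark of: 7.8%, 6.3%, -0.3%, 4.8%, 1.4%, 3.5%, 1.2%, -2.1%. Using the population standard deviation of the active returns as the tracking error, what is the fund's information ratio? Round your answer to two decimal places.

0.89

μ = (7.8 + 6.3 − 0.3 + 4.8 + 1.4 + 3.5 + 1.2 − 2.1) / 8 = 22.60 / 8 = 2.8250%
Σ(r − μ)² = (7.8 − 2.8250)² + (6.3 − 2.8250)² + … = 79.8750
σ = √[79.8750 / 8] = 3.1598%
IR = μ / tracking error = 2.8250 / 3.1598 = 0.8940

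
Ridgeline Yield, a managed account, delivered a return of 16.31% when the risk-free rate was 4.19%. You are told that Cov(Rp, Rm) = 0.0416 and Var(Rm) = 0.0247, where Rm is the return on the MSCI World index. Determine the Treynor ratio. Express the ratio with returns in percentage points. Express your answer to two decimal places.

7.20

β = Cov / Var = 0.0416 / 0.0247 = 1.6842
Treynor = (Rp − Rf) / β = (16.31% − 4.19%) / 1.6842 = 12.12 / 1.6842 = 7.1963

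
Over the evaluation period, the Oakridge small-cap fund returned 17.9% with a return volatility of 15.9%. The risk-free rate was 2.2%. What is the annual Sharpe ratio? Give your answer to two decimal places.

0.99

Sharpe = (Rp − Rf) / σp = (17.9% − 2.2%) / 15.9% = 15.70% / 15.9% = 0.9874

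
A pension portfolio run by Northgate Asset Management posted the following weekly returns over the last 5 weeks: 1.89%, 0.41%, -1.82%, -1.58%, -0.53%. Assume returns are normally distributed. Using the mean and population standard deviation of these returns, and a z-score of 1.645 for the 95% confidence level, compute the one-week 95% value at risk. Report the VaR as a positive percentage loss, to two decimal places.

2.57

r̄ = (1.89 + 0.41 − 1.82 − 1.58 − 0.53) / 5 = -1.630 / 5 = -0.3260%
Σ(r − r̄)² = (1.89 − (-0.3260))² + (0.41 − (-0.3260))² + … = 9.2985
population σ = √(9.2985 / 5) = √1.8597 = 1.3637%
VaR = −(r̄ − z·σ) = −(-0.3260 − 1.645 × 1.3637) = −(-2.5693) = 2.5693%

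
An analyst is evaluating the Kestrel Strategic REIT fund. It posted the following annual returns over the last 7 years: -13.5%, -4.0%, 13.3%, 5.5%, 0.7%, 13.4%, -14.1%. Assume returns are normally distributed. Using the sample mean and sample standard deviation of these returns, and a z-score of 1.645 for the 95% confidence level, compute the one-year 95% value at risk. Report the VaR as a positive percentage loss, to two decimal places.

18.62

Mean return r̄ = 1.30 / 7 = 0.1857%
Σ(r − r̄)² = 784.0086; sample σ = √(784.0086/6) = 11.4310%
VaR = −(r̄ − z·σ) = −(0.1857 − 1.645 × 11.4310) = −(-18.6183) = 18.6183%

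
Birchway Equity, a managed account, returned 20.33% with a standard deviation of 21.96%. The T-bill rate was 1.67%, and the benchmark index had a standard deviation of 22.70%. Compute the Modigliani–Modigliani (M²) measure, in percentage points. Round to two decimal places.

20.96

Sharpe = (Rp − Rf) / σp = (20.33% − 1.67%) / 21.96% = 0.8497
M² = Rf + Sharpe × σm = 1.67% + 0.8497 × 22.70% = 20.9582%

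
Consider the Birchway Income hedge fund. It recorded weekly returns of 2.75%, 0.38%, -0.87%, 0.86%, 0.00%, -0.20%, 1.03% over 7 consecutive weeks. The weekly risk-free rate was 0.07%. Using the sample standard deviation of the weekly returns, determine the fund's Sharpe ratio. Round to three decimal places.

Mean return r̄ = 3.950 / 7 = 0.5643%
Sample σ = √[Σ(r − r̄)² / 6] = √[8.0754 / 6] = √1.3459 = 1.1601%
Sharpe = (r̄ − rf) / σ = (0.5643 − 0.07) / 1.1601 = 0.4943 / 1.1601 = 0.4261

0.426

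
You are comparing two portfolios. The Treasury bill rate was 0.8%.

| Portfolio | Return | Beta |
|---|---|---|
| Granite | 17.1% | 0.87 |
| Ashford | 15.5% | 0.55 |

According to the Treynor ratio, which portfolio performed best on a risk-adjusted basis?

Ashford

Granite: Treynor = (17.1% − 0.8%) / 0.87 = 18.736
Ashford: Treynor = (15.5% − 0.8%) / 0.55 = 26.727
Highest: Ashford (26.727).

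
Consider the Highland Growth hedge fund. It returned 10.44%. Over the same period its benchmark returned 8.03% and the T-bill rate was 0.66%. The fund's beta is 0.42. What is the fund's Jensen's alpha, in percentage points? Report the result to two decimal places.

CAPM expected return = Rf + β(Rm − Rf) = 0.66% + 0.42 × (8.03% − 0.66%) = 0.66 + 0.42 × 7.37 = 3.7554%
Jensen's α = Rp − E[R] = 10.44% − 3.7554% = 6.6846

6.68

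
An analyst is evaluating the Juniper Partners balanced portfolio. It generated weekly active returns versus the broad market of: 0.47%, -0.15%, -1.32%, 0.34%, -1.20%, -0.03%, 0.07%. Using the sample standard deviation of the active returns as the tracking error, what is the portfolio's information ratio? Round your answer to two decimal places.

μ = (0.47 − 0.15 − 1.32 + 0.34 − 1.2 − 0.03 + 0.07) / 7 = -0.2600%
Sample σ = √[Σ(r − μ)² / 6] = √[3.0740 / 6] = √0.5123 = 0.7158%
IR = μ / tracking error = -0.2600 / 0.7158 = -0.3632

-0.36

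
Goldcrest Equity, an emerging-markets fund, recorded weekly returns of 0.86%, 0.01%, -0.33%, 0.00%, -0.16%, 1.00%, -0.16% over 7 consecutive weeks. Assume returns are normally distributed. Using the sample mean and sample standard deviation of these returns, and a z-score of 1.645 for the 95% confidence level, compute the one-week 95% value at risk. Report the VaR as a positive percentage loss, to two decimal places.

μ = (0.86 + 0.01 − 0.33 + 0 − 0.16 + 1 − 0.16) / 7 = 1.220 / 7 = 0.1743%
Σ(r − μ)² = 1.6872; sample σ = √(1.6872/6) = 0.5303%
VaR = −(μ − z·σ) = −(0.1743 − 1.645 × 0.5303) = −(-0.6980) = 0.6980%

0.70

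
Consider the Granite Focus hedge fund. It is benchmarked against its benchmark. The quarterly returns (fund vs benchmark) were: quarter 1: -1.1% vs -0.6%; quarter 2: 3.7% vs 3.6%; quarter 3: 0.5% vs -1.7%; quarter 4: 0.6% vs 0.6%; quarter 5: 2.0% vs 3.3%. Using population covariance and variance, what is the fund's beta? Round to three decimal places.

r̄p = 1.1400%,  r̄m = 1.0400%
Cov = Σ(rp − r̄p)(rm − r̄m) / 5 = 2.8324
Var(rm) = Σ(rm − r̄m)² / 5 = 4.4104
β = Cov / Var = 2.8324 / 4.4104 = 0.6422

0.642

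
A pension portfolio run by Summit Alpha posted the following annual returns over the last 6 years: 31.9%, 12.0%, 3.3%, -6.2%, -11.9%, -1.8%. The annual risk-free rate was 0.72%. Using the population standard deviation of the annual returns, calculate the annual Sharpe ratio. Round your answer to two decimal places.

0.27

r̄ = (31.9 + 12 + 3.3 − 6.2 − 11.9 − 1.8) / 6 = 27.30 / 6 = 4.5500%
Population σ = √[Σ(r − r̄)² / 6] = √[1231.5750 / 6] = √205.2625 = 14.3270%
Sharpe = (r̄ − rf) / σ = (4.5500 − 0.72) / 14.3270 = 3.8300 / 14.3270 = 0.2673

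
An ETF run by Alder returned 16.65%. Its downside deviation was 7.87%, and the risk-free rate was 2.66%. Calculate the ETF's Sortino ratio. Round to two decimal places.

Sortino = (Rp − Rf) / σd = (16.65% − 2.66%) / 7.87% = 13.99% / 7.87% = 1.7776

1.78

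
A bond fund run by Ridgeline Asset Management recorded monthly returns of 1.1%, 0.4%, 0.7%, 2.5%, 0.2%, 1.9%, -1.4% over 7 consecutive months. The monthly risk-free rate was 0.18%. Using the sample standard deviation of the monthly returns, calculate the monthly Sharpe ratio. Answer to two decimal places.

r̄ = (1.1 + 0.4 + 0.7 + 2.5 + 0.2 + 1.9 − 1.4) / 7 = 5.40 / 7 = 0.7714%
Sample std dev = √[9.5543 / 6] = 1.2619%
Sharpe = (r̄ − rf) / σ = (0.7714 − 0.18) / 1.2619 = 0.5914 / 1.2619 = 0.4687

0.47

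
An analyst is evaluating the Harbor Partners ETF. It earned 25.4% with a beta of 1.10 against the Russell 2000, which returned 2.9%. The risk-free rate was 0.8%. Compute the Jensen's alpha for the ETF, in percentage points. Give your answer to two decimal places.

CAPM expected return = Rf + β(Rm − Rf) = 0.8% + 1.10 × (2.9% − 0.8%) = 0.8 + 1.10 × 2.10 = 3.1100%
Jensen's α = Rp − E[R] = 25.4% − 3.1100% = 22.2900

22.29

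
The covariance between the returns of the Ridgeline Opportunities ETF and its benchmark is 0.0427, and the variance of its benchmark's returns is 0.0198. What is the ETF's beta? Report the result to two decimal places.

β = Cov(Rp, Rm) / Var(Rm) = 0.0427 / 0.0198 = 2.1566

2.16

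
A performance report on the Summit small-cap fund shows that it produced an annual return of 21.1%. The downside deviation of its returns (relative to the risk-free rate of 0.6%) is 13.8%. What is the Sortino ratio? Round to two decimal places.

1.49

Sortino = (Rp − Rf) / σd = (21.1% − 0.6%) / 13.8% = 20.50% / 13.8% = 1.4855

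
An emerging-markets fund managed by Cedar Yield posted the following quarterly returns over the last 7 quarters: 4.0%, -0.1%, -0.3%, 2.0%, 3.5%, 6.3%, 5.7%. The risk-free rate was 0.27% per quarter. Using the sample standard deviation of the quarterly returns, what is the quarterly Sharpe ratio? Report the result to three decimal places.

1.051

μ = (4 − 0.1 − 0.3 + 2 + 3.5 + 6.3 + 5.7) / 7 = 21.10 / 7 = 3.0143%
Sample std dev = √[40.9286 / 6] = 2.6118%
Sharpe = (μ − rf) / σ = (3.0143 − 0.27) / 2.6118 = 2.7443 / 2.6118 = 1.0507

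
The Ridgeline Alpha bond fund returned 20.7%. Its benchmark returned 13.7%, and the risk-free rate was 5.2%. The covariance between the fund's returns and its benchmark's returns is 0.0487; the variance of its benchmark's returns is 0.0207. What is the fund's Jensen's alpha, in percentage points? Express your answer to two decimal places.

β = Cov / Var = 0.0487 / 0.0207 = 2.3527
E[R] = Rf + β(Rm − Rf) = 5.2% + 2.3527 × (13.7% − 5.2%) = 25.1980%
α = Rp − E[R] = 20.7% − 25.1980% = -4.4980

-4.50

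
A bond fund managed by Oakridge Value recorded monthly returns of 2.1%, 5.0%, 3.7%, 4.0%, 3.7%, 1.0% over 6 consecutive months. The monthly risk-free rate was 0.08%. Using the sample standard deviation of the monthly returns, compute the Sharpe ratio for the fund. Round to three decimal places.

Mean return r̄ = 19.50 / 6 = 3.2500%
Sample std dev = √[10.4150 / 5] = 1.4433%
Sharpe = (r̄ − rf) / σ = (3.2500 − 0.08) / 1.4433 = 3.1700 / 1.4433 = 2.1964

2.196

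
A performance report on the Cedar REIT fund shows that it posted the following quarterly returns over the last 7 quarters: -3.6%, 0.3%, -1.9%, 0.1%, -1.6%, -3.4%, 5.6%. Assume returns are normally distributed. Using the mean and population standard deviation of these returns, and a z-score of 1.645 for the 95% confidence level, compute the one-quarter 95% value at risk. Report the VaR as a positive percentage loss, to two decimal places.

Mean return μ = -4.50 / 7 = -0.6429%
Σ(r − μ)² = (-3.6 − (-0.6429))² + (0.3 − (-0.6429))² + … = 59.2571
σ = √[59.2571 / 7] = 2.9095%
VaR = −(μ − z·σ) = −(-0.6429 − 1.645 × 2.9095) = −(-5.4290) = 5.4290%

5.43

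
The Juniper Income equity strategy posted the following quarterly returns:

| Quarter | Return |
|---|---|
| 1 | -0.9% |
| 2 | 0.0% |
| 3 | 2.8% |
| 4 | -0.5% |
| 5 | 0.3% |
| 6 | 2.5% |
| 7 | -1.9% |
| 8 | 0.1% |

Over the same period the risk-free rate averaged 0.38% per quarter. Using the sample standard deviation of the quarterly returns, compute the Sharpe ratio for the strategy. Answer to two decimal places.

-0.05

μ = (-0.9 + 0 + 2.8 − 0.5 + 0.3 + 2.5 − 1.9 + 0.1) / 8 = 0.3000%
Sample std dev = √[18.1400 / 7] = 1.6098%
Sharpe = (μ − rf) / σ = (0.3000 − 0.38) / 1.6098 = -0.0800 / 1.6098 = -0.0497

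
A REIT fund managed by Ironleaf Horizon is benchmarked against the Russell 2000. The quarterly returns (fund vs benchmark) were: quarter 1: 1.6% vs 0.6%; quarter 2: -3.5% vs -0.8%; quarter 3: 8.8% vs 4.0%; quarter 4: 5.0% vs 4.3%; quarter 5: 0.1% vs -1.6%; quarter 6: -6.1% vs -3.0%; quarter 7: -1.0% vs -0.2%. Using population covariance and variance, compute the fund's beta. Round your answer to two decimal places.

r̄p = 0.7000%,  r̄m = 0.4714%
Cov = Σ(rp − r̄p)(rm − r̄m) / 7 = 10.9271
Var(rm) = Σ(rm − r̄m)² / 7 = 6.5049
β = Cov / Var = 10.9271 / 6.5049 = 1.6798

1.68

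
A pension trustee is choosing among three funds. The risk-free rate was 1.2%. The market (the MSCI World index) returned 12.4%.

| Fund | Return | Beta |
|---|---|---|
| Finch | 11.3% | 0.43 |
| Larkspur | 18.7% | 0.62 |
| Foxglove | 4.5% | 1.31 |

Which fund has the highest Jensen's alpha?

Finch: α = 11.3% − [1.2% + 0.43 × (12.4% − 1.2%)] = 5.284
Larkspur: α = 18.7% − [1.2% + 0.62 × (12.4% − 1.2%)] = 10.556
Foxglove: α = 4.5% − [1.2% + 1.31 × (12.4% − 1.2%)] = -11.372
Highest: Larkspur (10.556).

Larkspur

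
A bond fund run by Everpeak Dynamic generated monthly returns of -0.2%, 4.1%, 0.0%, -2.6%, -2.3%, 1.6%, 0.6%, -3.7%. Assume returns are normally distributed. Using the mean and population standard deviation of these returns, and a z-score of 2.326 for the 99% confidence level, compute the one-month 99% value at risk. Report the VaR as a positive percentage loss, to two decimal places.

5.81

μ = (-0.2 + 4.1 + 0 − 2.6 − 2.3 + 1.6 + 0.6 − 3.7) / 8 = -0.3125%
Σ(r − μ)² = (-0.2 − (-0.3125))² + (4.1 − (-0.3125))² + … = 44.7288
σ = √[44.7288 / 8] = 2.3646%
VaR = −(μ − z·σ) = −(-0.3125 − 2.326 × 2.3646) = −(-5.8126) = 5.8126%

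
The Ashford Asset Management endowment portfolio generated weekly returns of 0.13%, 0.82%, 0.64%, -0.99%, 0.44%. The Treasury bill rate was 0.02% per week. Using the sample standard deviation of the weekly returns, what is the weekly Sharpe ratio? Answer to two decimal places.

0.26

μ = (0.13 + 0.82 + 0.64 − 0.99 + 0.44) / 5 = 1.040 / 5 = 0.2080%
Sample σ = √[Σ(r − μ)² / 4] = √[2.0563 / 4] = √0.5141 = 0.7170%
Sharpe = (μ − rf) / σ = (0.2080 − 0.02) / 0.7170 = 0.1880 / 0.7170 = 0.2622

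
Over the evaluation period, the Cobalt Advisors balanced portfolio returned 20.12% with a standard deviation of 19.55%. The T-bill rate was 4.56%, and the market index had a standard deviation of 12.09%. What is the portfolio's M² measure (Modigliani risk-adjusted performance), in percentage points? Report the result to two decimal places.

14.18

Sharpe = (Rp − Rf) / σp = (20.12% − 4.56%) / 19.55% = 0.7959
M² = Rf + Sharpe × σm = 4.56% + 0.7959 × 12.09% = 14.1824%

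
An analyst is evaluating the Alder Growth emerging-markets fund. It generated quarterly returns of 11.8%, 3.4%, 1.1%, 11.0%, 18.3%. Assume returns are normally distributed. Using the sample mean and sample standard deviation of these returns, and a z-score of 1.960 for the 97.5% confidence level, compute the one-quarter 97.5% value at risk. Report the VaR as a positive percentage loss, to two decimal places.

Mean return r̄ = 45.60 / 5 = 9.1200%
Σ(r − r̄)² = 192.0280; sample σ = √(192.0280/4) = 6.9287%
VaR = −(r̄ − z·σ) = −(9.1200 − 1.960 × 6.9287) = −(-4.4603) = 4.4603%

4.46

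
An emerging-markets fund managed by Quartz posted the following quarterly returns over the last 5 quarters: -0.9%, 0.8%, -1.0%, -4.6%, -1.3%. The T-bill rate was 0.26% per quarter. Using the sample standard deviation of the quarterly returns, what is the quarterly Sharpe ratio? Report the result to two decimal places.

-0.84

r̄ = (-0.9 + 0.8 − 1 − 4.6 − 1.3) / 5 = -7.00 / 5 = -1.4000%
Σ(r − r̄)² = 15.5000; sample σ = √(15.5000/4) = 1.9685%
Sharpe = (r̄ − rf) / σ = (-1.4000 − 0.26) / 1.9685 = -1.6600 / 1.9685 = -0.8433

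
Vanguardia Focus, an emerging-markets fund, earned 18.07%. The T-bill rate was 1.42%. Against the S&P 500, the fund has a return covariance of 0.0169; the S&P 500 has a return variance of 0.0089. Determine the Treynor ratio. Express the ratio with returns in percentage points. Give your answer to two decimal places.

8.77

β = Cov / Var = 0.0169 / 0.0089 = 1.8989
Treynor = (Rp − Rf) / β = (18.07% − 1.42%) / 1.8989 = 16.65 / 1.8989 = 8.7682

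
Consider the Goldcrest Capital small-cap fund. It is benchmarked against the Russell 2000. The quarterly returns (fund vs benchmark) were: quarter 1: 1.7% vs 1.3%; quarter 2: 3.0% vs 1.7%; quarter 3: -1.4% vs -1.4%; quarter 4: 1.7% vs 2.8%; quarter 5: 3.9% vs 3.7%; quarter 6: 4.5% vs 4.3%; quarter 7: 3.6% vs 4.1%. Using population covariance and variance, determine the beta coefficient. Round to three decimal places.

r̄p = 2.4286%,  r̄m = 2.3571%
Cov = Σ(rp − r̄p)(rm − r̄m) / 7 = 3.2141
Var(rm) = Σ(rm − r̄m)² / 7 = 3.4967
β = Cov / Var = 3.2141 / 3.4967 = 0.9192

0.919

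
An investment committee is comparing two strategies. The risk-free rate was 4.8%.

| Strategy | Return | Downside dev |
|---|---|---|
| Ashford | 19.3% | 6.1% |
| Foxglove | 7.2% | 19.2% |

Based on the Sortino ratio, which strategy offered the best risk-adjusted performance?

Ashford

Ashford: Sortino ratio = (19.3% − 4.8%) / 6.1% = 2.377
Foxglove: Sortino ratio = (7.2% − 4.8%) / 19.2% = 0.125
Highest: Ashford (2.377).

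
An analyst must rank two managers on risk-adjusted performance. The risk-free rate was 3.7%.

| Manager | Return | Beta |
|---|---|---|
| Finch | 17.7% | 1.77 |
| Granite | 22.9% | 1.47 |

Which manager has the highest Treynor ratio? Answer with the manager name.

Granite

Finch: Treynor = (17.7% − 3.7%) / 1.77 = 7.910
Granite: Treynor = (22.9% − 3.7%) / 1.47 = 13.061
Highest: Granite (13.061).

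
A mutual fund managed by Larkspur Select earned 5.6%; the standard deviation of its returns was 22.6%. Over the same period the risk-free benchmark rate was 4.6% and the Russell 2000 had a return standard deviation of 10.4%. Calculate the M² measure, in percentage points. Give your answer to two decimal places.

5.06

Sharpe = (Rp − Rf) / σp = (5.6% − 4.6%) / 22.6% = 0.0442
M² = Rf + Sharpe × σm = 4.6% + 0.0442 × 10.4% = 5.0597%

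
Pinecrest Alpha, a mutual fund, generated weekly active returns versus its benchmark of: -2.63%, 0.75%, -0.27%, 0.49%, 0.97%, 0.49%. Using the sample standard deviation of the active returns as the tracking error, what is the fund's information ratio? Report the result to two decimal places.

Mean return r̄ = -0.200 / 6 = -0.0333%
Σ(r − r̄)² = 8.9667; sample σ = √(8.9667/5) = 1.3392%
IR = r̄ / tracking error = -0.0333 / 1.3392 = -0.0249

-0.02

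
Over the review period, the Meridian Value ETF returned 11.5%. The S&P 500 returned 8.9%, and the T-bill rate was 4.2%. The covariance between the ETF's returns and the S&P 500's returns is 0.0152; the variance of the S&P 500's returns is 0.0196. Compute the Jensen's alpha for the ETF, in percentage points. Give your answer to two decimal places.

3.66

β = Cov / Var = 0.0152 / 0.0196 = 0.7755
E[R] = Rf + β(Rm − Rf) = 4.2% + 0.7755 × (8.9% − 4.2%) = 7.8449%
α = Rp − E[R] = 11.5% − 7.8449% = 3.6551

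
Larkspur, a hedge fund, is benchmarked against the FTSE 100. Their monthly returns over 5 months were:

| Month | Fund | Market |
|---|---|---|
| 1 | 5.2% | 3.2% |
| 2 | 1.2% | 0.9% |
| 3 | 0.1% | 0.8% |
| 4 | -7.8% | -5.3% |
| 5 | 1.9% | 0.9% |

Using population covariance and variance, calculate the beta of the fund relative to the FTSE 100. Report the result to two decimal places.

1.50

r̄p = 0.1200%,  r̄m = 0.1000%
Cov = Σ(rp − r̄p)(rm − r̄m) / 5 = 12.1580
Var(rm) = Σ(rm − r̄m)² / 5 = 8.1080
β = Cov / Var = 12.1580 / 8.1080 = 1.4995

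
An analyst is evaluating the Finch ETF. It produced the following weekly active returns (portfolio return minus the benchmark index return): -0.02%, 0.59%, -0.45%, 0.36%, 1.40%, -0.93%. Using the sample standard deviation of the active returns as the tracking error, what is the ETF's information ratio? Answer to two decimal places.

0.19

μ = (-0.02 + 0.59 − 0.45 + 0.36 + 1.4 − 0.93) / 6 = 0.950 / 6 = 0.1583%
Sample std dev = √[3.3551 / 5] = 0.8192%
IR = μ / tracking error = 0.1583 / 0.8192 = 0.1932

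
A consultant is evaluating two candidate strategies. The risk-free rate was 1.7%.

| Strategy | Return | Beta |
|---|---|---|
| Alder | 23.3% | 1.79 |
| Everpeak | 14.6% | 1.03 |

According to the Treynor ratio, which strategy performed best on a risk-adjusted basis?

Alder: Treynor = (23.3% − 1.7%) / 1.79 = 12.067
Everpeak: Treynor = (14.6% − 1.7%) / 1.03 = 12.524
Highest: Everpeak (12.524).

Everpeak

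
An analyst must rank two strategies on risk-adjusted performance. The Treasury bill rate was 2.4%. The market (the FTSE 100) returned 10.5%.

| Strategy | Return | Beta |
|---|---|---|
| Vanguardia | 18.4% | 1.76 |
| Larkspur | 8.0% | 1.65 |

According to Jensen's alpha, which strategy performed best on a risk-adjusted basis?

Vanguardia

Vanguardia: α = 18.4% − [2.4% + 1.76 × (10.5% − 2.4%)] = 1.744
Larkspur: α = 8.0% − [2.4% + 1.65 × (10.5% − 2.4%)] = -7.765
Highest: Vanguardia (1.744).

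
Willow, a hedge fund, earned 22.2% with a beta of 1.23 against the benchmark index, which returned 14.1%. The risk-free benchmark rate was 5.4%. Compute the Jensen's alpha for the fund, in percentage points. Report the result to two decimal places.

CAPM expected return = Rf + β(Rm − Rf) = 5.4% + 1.23 × (14.1% − 5.4%) = 5.4 + 1.23 × 8.70 = 16.1010%
Jensen's α = Rp − E[R] = 22.2% − 16.1010% = 6.0990

6.10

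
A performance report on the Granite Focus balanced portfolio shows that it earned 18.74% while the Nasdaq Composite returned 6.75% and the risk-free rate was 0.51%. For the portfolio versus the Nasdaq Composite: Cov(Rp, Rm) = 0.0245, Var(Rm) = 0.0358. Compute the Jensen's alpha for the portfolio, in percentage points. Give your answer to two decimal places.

13.96

β = Cov / Var = 0.0245 / 0.0358 = 0.6844
E[R] = Rf + β(Rm − Rf) = 0.51% + 0.6844 × (6.75% − 0.51%) = 4.7807%
α = Rp − E[R] = 18.74% − 4.7807% = 13.9593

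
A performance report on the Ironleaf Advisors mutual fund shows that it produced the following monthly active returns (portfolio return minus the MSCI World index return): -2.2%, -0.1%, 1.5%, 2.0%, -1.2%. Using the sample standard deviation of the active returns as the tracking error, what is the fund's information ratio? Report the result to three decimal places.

0.000

r̄ = (-2.2 − 0.1 + 1.5 + 2 − 1.2) / 5 = -0.00 / 5 = 0.0000%
Σ(r − r̄)² = (-2.2 − 0.0000)² + (-0.1 − 0.0000)² + (1.5 − 0.0000)² + … = 12.5400
σ = √[12.5400 / 4] = 1.7706%
IR = r̄ / tracking error = 0.0000 / 1.7706 = 0.0000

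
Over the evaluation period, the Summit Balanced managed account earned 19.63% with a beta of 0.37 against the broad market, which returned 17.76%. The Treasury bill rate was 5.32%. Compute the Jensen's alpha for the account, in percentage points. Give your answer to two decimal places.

CAPM expected return = Rf + β(Rm − Rf) = 5.32% + 0.37 × (17.76% − 5.32%) = 5.32 + 0.37 × 12.44 = 9.9228%
Jensen's α = Rp − E[R] = 19.63% − 9.9228% = 9.7072

9.71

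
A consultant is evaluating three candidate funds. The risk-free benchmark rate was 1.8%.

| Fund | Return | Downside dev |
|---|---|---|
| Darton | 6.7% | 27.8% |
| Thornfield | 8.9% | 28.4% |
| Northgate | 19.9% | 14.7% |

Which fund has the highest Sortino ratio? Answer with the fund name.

Darton: Sortino ratio = (6.7% − 1.8%) / 27.8% = 0.176
Thornfield: Sortino ratio = (8.9% − 1.8%) / 28.4% = 0.250
Northgate: Sortino ratio = (19.9% − 1.8%) / 14.7% = 1.231
Highest: Northgate (1.231).

Northgate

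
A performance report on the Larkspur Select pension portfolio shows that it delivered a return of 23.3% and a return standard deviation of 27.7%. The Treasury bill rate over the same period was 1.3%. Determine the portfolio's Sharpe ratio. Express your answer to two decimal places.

0.79

Sharpe = (Rp − Rf) / σp = (23.3% − 1.3%) / 27.7% = 22.00% / 27.7% = 0.7942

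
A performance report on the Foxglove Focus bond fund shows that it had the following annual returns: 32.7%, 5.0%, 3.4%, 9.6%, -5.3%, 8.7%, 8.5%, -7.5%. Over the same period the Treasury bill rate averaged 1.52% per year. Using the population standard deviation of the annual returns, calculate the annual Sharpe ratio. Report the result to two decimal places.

Mean return r̄ = 55.10 / 8 = 6.8875%
Population σ = √[Σ(r − r̄)² / 8] = √[1050.7888 / 8] = √131.3486 = 11.4607%
Sharpe = (r̄ − rf) / σ = (6.8875 − 1.52) / 11.4607 = 5.3675 / 11.4607 = 0.4683

0.47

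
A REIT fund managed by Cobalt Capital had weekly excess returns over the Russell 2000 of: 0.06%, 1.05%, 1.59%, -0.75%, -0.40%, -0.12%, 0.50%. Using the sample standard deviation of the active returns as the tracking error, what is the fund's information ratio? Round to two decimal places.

Mean return r̄ = 1.930 / 7 = 0.2757%
Σ(r − r̄)² = (0.06 − 0.2757)² + (1.05 − 0.2757)² + (1.59 − 0.2757)² + … = 4.0890
sample σ = √(4.0890 / 6) = √0.6815 = 0.8255%
IR = r̄ / tracking error = 0.2757 / 0.8255 = 0.3340

0.33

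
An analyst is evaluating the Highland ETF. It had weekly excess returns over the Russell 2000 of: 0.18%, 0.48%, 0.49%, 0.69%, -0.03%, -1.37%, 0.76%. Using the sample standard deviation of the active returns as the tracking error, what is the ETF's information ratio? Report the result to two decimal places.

0.23

r̄ = (0.18 + 0.48 + 0.49 + 0.69 − 0.03 − 1.37 + 0.76) / 7 = 0.1714%
Sample σ = √[Σ(r − r̄)² / 6] = √[3.2287 / 6] = √0.5381 = 0.7336%
IR = r̄ / tracking error = 0.1714 / 0.7336 = 0.2336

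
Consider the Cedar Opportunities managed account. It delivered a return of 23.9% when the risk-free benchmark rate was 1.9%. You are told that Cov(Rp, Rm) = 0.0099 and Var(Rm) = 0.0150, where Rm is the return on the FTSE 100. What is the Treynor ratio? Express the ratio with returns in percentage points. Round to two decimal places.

β = Cov / Var = 0.0099 / 0.0150 = 0.6600
Treynor = (Rp − Rf) / β = (23.9% − 1.9%) / 0.6600 = 22.00 / 0.6600 = 33.3333

33.33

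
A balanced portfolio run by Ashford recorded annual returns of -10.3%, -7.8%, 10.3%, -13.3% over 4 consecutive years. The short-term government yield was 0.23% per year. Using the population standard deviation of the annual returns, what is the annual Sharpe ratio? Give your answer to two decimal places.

-0.60

Mean return r̄ = -21.10 / 4 = -5.2750%
Σ(r − r̄)² = (-10.3 − (-5.2750))² + (-7.8 − (-5.2750))² + … = 338.6075
σ = √[338.6075 / 4] = 9.2006%
Sharpe = (r̄ − rf) / σ = (-5.2750 − 0.23) / 9.2006 = -5.5050 / 9.2006 = -0.5983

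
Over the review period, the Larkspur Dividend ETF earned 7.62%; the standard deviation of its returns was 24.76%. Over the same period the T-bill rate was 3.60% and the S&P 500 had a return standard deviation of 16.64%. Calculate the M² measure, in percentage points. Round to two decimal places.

Sharpe = (Rp − Rf) / σp = (7.62% − 3.60%) / 24.76% = 0.1624
M² = Rf + Sharpe × σm = 3.60% + 0.1624 × 16.64% = 6.3023%

6.30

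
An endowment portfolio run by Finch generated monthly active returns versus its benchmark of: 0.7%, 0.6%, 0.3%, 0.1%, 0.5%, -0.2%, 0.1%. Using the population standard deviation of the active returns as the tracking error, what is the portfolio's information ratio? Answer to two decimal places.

r̄ = (0.7 + 0.6 + 0.3 + 0.1 + 0.5 − 0.2 + 0.1) / 7 = 0.3000%
Population std dev = √[0.6200 / 7] = 0.2976%
IR = r̄ / tracking error = 0.3000 / 0.2976 = 1.0081

1.01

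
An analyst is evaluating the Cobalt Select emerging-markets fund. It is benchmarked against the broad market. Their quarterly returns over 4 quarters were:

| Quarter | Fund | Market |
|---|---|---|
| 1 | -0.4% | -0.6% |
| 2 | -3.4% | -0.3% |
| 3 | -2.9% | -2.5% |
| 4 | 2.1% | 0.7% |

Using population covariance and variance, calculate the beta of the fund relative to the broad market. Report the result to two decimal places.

1.28

r̄p = -1.1500%,  r̄m = -0.6750%
Cov = Σ(rp − r̄p)(rm − r̄m) / 4 = 1.7188
Var(rm) = Σ(rm − r̄m)² / 4 = 1.3419
β = Cov / Var = 1.7188 / 1.3419 = 1.2809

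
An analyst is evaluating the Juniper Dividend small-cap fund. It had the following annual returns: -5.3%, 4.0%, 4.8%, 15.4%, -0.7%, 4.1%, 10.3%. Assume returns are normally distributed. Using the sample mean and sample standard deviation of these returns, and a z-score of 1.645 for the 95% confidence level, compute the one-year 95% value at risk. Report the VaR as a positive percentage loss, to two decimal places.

6.50

r̄ = (-5.3 + 4 + 4.8 + 15.4 − 0.7 + 4.1 + 10.3) / 7 = 32.60 / 7 = 4.6571%
Sample σ = √[Σ(r − r̄)² / 6] = √[275.8571 / 6] = √45.9762 = 6.7806%
VaR = −(r̄ − z·σ) = −(4.6571 − 1.645 × 6.7806) = −(-6.4970) = 6.4970%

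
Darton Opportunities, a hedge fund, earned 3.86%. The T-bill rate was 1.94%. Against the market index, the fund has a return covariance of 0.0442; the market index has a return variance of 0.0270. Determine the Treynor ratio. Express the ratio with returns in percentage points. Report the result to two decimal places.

β = Cov / Var = 0.0442 / 0.0270 = 1.6370
Treynor = (Rp − Rf) / β = (3.86% − 1.94%) / 1.6370 = 1.92 / 1.6370 = 1.1729

1.17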